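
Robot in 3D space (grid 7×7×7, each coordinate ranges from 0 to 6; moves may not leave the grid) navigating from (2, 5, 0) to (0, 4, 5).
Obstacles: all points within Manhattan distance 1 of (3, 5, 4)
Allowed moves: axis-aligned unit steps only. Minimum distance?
8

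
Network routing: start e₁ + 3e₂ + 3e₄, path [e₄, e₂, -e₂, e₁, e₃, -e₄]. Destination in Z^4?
(2, 3, 1, 3)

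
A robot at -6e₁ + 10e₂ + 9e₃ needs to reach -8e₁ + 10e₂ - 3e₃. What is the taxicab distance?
14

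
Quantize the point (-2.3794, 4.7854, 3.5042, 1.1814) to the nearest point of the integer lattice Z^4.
(-2, 5, 4, 1)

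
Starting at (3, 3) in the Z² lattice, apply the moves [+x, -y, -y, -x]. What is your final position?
(3, 1)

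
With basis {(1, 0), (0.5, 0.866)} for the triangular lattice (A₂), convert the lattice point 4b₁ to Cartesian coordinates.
(4, 0)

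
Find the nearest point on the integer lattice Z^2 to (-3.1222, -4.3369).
(-3, -4)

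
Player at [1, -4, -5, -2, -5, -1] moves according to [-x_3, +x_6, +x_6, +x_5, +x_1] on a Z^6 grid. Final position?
(2, -4, -6, -2, -4, 1)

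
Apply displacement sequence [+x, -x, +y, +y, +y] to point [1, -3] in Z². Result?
(1, 0)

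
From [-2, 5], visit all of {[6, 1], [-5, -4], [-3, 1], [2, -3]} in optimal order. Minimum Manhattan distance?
28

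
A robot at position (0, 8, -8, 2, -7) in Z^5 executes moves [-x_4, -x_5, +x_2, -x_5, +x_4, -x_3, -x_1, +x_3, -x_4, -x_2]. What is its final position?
(-1, 8, -8, 1, -9)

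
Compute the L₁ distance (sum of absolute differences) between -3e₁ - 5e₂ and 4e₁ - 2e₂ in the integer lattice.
10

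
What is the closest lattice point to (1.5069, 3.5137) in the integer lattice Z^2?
(2, 4)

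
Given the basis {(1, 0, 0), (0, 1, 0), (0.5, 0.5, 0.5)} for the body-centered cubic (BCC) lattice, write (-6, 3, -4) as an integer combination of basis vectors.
-2b₁ + 7b₂ - 8b₃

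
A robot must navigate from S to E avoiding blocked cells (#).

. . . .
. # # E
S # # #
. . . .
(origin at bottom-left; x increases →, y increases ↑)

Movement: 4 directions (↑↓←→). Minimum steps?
6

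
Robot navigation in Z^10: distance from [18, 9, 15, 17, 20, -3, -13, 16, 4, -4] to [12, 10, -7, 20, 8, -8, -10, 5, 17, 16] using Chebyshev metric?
22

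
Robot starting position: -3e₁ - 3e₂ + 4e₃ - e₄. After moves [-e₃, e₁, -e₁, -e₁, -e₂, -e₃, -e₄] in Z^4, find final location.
(-4, -4, 2, -2)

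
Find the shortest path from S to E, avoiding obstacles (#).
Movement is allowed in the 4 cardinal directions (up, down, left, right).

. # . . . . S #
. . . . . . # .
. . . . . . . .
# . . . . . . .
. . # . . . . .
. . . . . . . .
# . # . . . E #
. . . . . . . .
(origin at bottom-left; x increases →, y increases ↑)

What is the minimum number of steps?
8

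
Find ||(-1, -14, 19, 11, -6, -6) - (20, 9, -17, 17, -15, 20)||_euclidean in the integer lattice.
55.3082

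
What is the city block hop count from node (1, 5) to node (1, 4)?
1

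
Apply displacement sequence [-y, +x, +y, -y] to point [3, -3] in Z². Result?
(4, -4)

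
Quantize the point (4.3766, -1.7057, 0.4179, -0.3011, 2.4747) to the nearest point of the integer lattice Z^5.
(4, -2, 0, 0, 2)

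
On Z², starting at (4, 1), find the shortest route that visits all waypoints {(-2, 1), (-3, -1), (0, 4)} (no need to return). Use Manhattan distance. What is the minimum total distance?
15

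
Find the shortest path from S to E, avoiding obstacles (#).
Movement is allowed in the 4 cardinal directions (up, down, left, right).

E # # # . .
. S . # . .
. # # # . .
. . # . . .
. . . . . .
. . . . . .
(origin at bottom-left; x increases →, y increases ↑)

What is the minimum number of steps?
2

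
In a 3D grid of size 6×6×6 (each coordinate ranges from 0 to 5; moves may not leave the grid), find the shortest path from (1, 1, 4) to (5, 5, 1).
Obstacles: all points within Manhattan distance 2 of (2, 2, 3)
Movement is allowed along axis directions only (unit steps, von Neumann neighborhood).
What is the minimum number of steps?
13
(one shortest path: (1, 1, 4) → (0, 1, 4) → (0, 2, 4) → (0, 3, 4) → (1, 3, 4) → (1, 4, 4) → (2, 4, 4) → (3, 4, 4) → (4, 4, 4) → (5, 4, 4) → (5, 5, 4) → (5, 5, 3) → (5, 5, 2) → (5, 5, 1))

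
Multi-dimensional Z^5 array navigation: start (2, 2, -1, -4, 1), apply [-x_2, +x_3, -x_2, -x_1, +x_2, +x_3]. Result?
(1, 1, 1, -4, 1)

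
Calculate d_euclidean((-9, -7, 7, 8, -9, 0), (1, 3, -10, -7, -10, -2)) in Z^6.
26.8142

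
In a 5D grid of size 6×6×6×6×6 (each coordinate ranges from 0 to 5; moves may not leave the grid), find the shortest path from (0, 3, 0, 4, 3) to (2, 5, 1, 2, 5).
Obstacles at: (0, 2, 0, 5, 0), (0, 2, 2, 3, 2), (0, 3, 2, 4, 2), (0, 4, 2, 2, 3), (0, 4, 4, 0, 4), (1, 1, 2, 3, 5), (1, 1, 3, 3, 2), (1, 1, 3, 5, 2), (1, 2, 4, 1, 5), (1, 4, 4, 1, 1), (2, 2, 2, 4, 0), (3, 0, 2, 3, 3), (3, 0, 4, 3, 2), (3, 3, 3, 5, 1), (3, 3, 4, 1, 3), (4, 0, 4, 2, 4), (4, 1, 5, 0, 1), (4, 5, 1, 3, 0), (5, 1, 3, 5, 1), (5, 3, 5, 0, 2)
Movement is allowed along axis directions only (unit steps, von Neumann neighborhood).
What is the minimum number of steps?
9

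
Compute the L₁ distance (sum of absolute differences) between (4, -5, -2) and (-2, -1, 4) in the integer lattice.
16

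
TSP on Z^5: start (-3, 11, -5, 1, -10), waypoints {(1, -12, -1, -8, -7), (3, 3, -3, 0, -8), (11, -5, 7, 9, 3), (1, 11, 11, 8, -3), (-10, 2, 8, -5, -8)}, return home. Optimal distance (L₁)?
210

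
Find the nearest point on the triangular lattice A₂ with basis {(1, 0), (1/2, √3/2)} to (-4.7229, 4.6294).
(-4.5, 4.33)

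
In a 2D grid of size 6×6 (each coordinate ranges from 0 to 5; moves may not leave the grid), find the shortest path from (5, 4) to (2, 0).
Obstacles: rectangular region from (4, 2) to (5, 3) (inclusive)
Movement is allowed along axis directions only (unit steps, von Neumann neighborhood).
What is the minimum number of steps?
7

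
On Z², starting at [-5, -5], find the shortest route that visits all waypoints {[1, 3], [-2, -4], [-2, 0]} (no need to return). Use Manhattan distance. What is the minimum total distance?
14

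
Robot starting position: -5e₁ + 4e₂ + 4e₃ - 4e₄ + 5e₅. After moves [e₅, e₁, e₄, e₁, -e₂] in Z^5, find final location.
(-3, 3, 4, -3, 6)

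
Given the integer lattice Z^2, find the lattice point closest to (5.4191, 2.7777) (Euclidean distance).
(5, 3)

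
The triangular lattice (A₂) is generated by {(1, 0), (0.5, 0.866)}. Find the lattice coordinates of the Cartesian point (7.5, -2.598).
9b₁ - 3b₂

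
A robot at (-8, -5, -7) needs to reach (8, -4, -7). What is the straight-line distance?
16.0312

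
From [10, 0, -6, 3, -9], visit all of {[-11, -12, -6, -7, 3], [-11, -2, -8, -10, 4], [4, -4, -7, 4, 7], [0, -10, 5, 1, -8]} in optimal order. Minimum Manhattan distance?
122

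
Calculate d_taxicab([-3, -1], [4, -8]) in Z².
14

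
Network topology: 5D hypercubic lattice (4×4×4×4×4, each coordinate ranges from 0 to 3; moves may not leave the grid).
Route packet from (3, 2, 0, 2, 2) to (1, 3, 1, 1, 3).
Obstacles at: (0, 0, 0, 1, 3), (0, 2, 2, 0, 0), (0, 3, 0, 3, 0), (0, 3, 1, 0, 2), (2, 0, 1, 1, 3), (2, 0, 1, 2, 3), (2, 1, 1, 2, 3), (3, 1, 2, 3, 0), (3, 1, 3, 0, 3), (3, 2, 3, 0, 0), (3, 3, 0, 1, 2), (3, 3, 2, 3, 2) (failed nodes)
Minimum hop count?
6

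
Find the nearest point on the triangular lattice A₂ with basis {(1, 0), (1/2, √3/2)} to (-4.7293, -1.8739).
(-5, -1.732)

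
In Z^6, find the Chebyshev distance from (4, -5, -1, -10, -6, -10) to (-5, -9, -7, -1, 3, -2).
9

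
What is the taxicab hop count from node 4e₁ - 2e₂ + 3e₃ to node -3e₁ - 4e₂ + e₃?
11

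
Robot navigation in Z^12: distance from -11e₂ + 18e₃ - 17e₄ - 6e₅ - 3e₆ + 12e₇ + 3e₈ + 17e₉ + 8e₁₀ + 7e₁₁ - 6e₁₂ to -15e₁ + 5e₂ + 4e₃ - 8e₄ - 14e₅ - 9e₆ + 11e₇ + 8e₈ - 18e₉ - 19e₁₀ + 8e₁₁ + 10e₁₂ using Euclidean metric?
55.6327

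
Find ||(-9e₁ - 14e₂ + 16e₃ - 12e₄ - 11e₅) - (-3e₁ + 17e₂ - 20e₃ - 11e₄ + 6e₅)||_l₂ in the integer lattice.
50.8232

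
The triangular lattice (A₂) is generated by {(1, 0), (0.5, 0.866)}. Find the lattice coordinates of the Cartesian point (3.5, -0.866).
4b₁ - b₂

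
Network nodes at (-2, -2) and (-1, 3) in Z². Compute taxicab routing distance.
6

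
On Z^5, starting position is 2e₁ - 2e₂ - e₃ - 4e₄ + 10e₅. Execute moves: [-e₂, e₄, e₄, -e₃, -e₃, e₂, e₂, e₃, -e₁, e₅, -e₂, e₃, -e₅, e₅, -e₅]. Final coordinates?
(1, -2, -1, -2, 10)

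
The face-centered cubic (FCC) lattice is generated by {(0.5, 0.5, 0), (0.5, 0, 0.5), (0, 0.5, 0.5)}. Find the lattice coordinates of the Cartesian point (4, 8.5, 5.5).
7b₁ + b₂ + 10b₃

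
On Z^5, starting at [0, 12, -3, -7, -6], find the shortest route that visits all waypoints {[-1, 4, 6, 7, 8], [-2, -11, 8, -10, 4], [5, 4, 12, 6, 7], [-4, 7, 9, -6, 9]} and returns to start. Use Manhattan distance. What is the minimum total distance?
168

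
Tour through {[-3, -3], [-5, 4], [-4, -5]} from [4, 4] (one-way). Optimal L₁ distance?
21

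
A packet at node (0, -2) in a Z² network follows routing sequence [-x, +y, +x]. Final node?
(0, -1)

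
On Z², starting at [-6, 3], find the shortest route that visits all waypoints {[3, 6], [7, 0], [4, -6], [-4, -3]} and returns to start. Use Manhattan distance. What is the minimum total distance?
50
(one optimal route: (-6, 3) → (3, 6) → (7, 0) → (4, -6) → (-4, -3) → (-6, 3))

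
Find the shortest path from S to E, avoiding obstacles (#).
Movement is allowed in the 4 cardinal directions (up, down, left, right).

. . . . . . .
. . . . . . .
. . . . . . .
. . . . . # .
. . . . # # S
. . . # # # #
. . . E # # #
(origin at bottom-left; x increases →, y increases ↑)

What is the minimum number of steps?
11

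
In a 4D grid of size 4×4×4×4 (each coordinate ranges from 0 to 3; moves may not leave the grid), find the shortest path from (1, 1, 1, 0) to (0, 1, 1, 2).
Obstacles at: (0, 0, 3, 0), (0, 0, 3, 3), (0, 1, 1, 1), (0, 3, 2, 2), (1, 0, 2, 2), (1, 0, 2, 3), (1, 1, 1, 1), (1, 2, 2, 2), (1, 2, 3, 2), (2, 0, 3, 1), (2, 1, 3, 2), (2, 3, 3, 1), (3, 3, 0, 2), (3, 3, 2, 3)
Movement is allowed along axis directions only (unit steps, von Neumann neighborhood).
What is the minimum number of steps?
5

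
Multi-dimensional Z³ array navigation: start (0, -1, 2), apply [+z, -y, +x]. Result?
(1, -2, 3)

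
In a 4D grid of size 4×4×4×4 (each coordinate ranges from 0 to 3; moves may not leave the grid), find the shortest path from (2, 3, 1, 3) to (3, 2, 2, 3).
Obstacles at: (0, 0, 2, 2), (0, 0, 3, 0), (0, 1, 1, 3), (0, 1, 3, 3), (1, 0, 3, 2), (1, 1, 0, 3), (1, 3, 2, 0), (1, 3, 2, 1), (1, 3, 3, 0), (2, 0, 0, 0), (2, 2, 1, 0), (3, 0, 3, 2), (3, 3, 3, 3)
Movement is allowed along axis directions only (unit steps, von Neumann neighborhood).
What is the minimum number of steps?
3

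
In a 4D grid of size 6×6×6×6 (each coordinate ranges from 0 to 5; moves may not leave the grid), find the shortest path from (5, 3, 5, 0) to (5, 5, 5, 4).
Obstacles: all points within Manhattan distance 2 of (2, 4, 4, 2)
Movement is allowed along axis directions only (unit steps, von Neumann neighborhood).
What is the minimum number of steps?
6
(one shortest path: (5, 3, 5, 0) → (5, 4, 5, 0) → (5, 5, 5, 0) → (5, 5, 5, 1) → (5, 5, 5, 2) → (5, 5, 5, 3) → (5, 5, 5, 4))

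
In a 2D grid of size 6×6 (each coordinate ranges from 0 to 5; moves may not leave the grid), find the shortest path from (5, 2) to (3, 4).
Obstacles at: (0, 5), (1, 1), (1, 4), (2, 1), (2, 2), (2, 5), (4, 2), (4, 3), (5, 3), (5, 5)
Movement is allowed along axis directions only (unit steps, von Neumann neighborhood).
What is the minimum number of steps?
6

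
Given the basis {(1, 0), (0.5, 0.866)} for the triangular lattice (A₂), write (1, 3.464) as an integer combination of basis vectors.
-b₁ + 4b₂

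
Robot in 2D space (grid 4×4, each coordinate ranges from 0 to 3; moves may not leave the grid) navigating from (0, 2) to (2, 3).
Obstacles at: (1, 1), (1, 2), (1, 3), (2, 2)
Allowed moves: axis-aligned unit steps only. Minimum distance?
9
(one shortest path: (0, 2) → (0, 1) → (0, 0) → (1, 0) → (2, 0) → (3, 0) → (3, 1) → (3, 2) → (3, 3) → (2, 3))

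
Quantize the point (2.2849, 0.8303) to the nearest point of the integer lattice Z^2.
(2, 1)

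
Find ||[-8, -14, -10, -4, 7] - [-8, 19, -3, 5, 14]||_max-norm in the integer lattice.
33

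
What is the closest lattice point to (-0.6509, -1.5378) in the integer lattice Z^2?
(-1, -2)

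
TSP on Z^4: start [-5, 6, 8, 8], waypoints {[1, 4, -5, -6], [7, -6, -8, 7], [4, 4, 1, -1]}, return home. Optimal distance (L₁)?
114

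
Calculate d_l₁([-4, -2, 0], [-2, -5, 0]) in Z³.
5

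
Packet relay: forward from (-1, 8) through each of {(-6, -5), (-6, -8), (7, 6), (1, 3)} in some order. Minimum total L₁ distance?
37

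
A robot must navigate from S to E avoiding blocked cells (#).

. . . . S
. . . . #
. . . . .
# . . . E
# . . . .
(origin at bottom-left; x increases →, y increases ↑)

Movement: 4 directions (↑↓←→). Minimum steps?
5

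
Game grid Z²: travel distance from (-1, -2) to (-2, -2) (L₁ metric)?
1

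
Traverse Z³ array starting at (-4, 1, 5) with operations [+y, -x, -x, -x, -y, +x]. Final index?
(-6, 1, 5)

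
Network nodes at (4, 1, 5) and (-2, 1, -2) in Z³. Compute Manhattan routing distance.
13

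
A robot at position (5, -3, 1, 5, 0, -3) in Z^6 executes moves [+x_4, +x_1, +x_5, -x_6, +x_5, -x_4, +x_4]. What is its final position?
(6, -3, 1, 6, 2, -4)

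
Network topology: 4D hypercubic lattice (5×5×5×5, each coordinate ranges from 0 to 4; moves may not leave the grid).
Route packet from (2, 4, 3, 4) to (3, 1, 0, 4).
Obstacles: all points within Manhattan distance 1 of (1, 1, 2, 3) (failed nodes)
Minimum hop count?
7
(one shortest path: (2, 4, 3, 4) → (3, 4, 3, 4) → (3, 3, 3, 4) → (3, 2, 3, 4) → (3, 1, 3, 4) → (3, 1, 2, 4) → (3, 1, 1, 4) → (3, 1, 0, 4))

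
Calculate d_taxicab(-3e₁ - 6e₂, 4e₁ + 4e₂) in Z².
17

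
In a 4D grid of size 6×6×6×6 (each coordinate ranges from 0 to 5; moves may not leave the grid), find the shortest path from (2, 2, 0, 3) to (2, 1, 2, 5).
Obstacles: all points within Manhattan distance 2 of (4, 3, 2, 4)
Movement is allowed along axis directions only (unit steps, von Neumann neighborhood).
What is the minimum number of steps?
5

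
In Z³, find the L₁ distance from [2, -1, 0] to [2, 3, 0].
4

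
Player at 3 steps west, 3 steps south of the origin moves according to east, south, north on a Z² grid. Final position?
(-2, -3)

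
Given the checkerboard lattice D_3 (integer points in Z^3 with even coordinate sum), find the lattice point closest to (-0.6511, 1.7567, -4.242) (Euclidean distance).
(0, 2, -4)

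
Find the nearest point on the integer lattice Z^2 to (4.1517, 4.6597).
(4, 5)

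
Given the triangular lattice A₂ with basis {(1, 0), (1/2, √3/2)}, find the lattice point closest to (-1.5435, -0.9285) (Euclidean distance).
(-1.5, -0.866)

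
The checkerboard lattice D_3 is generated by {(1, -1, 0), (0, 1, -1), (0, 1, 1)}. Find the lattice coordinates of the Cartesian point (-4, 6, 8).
-4b₁ - 3b₂ + 5b₃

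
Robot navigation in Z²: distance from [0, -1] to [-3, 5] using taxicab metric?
9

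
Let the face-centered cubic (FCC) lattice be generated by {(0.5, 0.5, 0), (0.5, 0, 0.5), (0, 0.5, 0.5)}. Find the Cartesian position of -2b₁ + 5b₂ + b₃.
(1.5, -0.5, 3)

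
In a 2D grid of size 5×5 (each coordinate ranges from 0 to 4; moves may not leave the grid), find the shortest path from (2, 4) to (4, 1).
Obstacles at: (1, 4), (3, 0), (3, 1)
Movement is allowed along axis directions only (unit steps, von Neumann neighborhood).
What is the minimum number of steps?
5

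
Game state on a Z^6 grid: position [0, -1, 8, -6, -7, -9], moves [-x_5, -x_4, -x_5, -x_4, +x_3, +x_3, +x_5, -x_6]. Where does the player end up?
(0, -1, 10, -8, -8, -10)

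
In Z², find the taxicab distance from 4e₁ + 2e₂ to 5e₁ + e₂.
2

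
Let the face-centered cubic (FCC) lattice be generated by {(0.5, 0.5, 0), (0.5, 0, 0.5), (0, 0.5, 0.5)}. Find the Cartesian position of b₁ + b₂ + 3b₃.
(1, 2, 2)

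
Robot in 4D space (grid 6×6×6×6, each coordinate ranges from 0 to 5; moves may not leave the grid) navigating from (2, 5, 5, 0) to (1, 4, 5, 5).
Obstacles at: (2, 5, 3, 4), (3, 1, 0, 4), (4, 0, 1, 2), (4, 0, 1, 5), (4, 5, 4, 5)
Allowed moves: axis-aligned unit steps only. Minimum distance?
7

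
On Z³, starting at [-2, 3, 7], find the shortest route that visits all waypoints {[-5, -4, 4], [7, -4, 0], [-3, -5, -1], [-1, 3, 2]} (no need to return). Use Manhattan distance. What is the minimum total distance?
39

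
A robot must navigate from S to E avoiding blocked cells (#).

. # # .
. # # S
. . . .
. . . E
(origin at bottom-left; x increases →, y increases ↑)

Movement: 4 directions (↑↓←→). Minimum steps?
2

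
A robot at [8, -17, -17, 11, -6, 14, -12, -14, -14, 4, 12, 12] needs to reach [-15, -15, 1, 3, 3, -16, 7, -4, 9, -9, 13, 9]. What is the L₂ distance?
55.4166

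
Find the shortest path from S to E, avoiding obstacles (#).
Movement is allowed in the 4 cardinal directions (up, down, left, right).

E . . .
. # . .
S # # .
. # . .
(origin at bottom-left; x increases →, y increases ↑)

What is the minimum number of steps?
2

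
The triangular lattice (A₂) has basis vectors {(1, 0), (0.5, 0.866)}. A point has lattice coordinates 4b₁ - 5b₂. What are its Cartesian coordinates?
(1.5, -4.33)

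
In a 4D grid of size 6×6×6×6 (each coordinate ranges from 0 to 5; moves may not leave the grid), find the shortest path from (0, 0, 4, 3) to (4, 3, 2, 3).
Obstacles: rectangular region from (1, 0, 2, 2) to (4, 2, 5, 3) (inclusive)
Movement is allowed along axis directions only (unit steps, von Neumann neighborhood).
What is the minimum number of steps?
9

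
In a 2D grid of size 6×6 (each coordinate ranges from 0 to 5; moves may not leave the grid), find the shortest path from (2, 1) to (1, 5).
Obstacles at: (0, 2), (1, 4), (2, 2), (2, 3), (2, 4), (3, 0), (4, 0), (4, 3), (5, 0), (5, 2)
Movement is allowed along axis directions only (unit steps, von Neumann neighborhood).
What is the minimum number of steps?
7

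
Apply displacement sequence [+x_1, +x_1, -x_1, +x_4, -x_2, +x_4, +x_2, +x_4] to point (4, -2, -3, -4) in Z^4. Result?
(5, -2, -3, -1)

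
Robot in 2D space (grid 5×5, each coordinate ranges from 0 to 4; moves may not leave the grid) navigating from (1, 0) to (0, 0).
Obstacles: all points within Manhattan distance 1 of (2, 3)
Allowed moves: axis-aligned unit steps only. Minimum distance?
1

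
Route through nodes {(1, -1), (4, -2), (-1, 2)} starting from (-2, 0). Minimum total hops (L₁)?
12
(one optimal route: (-2, 0) → (-1, 2) → (1, -1) → (4, -2))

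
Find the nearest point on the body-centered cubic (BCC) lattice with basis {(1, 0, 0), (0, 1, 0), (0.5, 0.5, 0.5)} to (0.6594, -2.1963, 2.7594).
(0.5, -2.5, 2.5)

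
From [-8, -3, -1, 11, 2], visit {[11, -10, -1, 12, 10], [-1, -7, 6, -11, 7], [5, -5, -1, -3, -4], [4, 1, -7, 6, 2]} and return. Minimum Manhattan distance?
172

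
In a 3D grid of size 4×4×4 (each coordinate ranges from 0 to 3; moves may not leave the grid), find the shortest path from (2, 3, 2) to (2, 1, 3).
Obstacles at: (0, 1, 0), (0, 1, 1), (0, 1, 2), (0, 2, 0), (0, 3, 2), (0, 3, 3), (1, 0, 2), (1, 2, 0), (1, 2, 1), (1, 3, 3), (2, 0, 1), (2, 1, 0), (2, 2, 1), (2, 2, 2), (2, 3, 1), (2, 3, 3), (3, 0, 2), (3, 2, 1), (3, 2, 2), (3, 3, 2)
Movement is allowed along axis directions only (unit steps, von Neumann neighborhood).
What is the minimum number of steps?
5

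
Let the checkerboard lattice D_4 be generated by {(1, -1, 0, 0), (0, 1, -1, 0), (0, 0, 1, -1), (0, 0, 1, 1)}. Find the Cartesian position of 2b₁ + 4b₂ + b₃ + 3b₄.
(2, 2, 0, 2)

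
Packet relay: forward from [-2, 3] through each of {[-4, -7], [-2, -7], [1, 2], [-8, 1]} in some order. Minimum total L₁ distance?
28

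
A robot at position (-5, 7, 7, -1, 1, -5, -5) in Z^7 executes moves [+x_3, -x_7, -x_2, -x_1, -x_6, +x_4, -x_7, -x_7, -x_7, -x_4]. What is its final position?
(-6, 6, 8, -1, 1, -6, -9)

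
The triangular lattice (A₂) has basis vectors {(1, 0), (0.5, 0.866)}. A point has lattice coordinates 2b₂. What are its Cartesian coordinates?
(1, 1.732)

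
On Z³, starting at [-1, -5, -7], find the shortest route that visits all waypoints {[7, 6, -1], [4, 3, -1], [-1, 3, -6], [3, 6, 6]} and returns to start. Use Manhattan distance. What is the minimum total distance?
64
(one optimal route: (-1, -5, -7) → (4, 3, -1) → (7, 6, -1) → (3, 6, 6) → (-1, 3, -6) → (-1, -5, -7))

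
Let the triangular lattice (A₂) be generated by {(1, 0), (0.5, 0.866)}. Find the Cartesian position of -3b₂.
(-1.5, -2.598)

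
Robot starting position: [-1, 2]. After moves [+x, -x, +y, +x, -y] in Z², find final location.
(0, 2)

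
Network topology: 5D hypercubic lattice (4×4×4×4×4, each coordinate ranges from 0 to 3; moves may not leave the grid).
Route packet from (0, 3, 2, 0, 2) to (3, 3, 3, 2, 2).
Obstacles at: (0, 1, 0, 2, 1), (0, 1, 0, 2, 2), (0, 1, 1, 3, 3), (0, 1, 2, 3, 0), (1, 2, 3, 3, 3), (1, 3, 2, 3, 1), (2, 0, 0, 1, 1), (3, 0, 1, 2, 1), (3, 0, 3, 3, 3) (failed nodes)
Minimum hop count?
6
(one shortest path: (0, 3, 2, 0, 2) → (1, 3, 2, 0, 2) → (2, 3, 2, 0, 2) → (3, 3, 2, 0, 2) → (3, 3, 3, 0, 2) → (3, 3, 3, 1, 2) → (3, 3, 3, 2, 2))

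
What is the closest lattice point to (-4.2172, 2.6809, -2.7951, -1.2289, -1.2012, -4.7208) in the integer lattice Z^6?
(-4, 3, -3, -1, -1, -5)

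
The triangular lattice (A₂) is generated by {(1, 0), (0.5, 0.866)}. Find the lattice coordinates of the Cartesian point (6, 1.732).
5b₁ + 2b₂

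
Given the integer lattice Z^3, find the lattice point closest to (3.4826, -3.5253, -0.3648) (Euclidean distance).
(3, -4, 0)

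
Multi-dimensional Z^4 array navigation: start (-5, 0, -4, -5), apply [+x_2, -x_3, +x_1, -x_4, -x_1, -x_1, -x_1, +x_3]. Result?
(-7, 1, -4, -6)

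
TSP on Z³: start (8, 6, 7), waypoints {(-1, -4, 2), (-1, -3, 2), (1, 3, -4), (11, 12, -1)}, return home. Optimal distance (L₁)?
78
(one optimal route: (8, 6, 7) → (-1, -4, 2) → (-1, -3, 2) → (1, 3, -4) → (11, 12, -1) → (8, 6, 7))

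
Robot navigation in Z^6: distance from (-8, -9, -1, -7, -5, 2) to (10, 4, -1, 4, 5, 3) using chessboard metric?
18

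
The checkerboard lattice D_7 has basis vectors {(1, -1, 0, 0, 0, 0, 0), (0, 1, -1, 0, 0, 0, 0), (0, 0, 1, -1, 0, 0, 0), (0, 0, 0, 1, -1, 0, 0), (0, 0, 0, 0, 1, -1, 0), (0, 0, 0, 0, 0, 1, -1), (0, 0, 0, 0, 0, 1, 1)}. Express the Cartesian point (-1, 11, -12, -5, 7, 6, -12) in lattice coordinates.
-b₁ + 10b₂ - 2b₃ - 7b₄ + 9b₆ - 3b₇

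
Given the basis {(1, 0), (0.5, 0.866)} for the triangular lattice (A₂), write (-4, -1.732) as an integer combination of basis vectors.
-3b₁ - 2b₂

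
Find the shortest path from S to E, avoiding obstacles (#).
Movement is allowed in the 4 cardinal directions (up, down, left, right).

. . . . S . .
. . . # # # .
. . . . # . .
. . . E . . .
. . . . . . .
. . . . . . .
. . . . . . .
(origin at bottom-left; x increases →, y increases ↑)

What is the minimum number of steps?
6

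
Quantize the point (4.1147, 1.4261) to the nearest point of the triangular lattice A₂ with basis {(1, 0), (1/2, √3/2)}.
(4, 1.732)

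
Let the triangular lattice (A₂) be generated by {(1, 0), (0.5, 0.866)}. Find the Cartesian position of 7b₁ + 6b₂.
(10, 5.196)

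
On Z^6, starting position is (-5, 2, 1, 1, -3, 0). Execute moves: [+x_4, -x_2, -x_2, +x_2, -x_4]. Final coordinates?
(-5, 1, 1, 1, -3, 0)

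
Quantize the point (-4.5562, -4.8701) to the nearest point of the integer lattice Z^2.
(-5, -5)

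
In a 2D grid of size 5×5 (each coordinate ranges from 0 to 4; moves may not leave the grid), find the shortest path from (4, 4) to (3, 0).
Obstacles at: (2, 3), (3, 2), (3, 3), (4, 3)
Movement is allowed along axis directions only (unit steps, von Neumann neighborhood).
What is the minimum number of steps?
9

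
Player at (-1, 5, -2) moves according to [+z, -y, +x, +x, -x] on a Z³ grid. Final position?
(0, 4, -1)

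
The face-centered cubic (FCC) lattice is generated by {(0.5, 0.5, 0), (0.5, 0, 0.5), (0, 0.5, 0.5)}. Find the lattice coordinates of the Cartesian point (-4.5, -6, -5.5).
-5b₁ - 4b₂ - 7b₃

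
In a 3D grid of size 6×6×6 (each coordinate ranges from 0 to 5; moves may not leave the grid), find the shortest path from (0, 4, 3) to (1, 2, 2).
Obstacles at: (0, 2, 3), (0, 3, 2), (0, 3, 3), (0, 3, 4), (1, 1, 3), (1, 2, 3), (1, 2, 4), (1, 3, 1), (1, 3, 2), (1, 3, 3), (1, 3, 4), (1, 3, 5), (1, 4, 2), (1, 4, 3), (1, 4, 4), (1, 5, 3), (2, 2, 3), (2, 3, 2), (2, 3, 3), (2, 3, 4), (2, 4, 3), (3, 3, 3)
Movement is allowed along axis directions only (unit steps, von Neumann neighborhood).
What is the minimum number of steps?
6
(one shortest path: (0, 4, 3) → (0, 4, 2) → (0, 4, 1) → (0, 3, 1) → (0, 2, 1) → (1, 2, 1) → (1, 2, 2))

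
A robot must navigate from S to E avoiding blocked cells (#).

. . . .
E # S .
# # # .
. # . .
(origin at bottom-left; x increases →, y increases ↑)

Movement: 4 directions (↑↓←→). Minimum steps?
4
(one shortest path: (2, 2) → (2, 3) → (1, 3) → (0, 3) → (0, 2))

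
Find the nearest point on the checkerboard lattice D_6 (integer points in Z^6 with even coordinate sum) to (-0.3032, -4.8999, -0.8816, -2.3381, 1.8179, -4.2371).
(0, -5, -1, -2, 2, -4)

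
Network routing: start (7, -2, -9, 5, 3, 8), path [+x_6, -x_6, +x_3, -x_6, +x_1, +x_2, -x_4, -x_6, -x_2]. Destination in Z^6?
(8, -2, -8, 4, 3, 6)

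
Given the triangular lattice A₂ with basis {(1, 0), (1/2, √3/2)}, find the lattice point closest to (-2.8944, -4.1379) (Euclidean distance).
(-2.5, -4.33)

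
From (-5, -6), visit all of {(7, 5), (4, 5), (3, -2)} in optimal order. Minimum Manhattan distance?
23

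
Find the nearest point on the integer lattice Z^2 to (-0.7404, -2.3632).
(-1, -2)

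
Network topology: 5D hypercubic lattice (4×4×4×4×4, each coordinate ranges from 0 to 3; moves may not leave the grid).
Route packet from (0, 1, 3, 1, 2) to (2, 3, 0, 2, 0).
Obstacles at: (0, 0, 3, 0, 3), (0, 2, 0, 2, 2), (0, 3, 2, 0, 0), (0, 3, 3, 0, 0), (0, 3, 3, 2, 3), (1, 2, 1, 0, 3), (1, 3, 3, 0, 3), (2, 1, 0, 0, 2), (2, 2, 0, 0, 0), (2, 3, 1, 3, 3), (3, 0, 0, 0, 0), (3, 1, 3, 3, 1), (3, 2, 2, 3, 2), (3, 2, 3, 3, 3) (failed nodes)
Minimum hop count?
10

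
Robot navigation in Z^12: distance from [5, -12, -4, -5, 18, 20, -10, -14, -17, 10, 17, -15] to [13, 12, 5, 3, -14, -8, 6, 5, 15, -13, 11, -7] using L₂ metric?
69.7352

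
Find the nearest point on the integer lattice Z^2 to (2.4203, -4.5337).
(2, -5)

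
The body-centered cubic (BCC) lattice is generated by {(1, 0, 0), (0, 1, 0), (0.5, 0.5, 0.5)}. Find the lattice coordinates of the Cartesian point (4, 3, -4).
8b₁ + 7b₂ - 8b₃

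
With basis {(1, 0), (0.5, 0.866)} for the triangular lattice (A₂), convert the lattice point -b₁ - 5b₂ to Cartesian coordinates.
(-3.5, -4.33)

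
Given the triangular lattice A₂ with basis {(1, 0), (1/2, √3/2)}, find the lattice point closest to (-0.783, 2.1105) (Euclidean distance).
(-1, 1.732)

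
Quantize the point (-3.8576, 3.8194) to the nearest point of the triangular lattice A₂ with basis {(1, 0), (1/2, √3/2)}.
(-4, 3.464)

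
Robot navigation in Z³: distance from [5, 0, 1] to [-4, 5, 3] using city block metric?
16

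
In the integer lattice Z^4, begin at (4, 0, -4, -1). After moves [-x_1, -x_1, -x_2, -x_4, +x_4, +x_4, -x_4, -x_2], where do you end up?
(2, -2, -4, -1)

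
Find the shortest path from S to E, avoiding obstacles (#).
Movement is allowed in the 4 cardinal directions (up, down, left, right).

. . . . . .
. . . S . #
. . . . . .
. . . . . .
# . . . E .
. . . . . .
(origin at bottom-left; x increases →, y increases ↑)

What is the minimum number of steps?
4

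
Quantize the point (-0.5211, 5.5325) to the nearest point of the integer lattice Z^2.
(-1, 6)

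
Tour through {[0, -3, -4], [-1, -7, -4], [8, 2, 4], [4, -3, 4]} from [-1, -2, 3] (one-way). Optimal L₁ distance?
38
(one optimal route: (-1, -2, 3) → (-1, -7, -4) → (0, -3, -4) → (4, -3, 4) → (8, 2, 4))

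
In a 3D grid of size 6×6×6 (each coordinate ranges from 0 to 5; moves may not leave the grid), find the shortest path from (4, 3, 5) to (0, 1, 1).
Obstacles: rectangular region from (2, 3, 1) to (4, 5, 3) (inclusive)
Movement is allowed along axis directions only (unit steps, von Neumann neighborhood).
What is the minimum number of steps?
10
(one shortest path: (4, 3, 5) → (3, 3, 5) → (2, 3, 5) → (1, 3, 5) → (0, 3, 5) → (0, 2, 5) → (0, 1, 5) → (0, 1, 4) → (0, 1, 3) → (0, 1, 2) → (0, 1, 1))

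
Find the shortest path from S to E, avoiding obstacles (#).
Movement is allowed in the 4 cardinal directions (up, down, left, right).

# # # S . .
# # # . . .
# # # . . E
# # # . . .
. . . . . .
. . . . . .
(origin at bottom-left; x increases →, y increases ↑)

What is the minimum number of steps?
4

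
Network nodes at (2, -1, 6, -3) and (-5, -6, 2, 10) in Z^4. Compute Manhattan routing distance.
29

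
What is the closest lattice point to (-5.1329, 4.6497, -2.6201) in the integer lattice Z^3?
(-5, 5, -3)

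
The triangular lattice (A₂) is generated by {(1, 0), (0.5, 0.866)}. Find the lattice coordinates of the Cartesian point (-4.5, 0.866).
-5b₁ + b₂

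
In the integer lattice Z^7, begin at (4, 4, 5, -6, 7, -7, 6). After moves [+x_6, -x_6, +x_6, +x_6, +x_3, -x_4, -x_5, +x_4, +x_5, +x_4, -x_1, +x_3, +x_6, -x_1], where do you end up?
(2, 4, 7, -5, 7, -4, 6)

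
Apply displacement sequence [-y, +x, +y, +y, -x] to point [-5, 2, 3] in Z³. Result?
(-5, 3, 3)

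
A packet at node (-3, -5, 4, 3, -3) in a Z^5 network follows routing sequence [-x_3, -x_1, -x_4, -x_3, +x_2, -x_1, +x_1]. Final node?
(-4, -4, 2, 2, -3)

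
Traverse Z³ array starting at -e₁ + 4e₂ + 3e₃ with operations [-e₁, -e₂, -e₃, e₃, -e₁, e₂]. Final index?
(-3, 4, 3)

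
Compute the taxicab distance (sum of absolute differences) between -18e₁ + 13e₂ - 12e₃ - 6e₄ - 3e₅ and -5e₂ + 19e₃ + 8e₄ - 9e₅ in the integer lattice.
87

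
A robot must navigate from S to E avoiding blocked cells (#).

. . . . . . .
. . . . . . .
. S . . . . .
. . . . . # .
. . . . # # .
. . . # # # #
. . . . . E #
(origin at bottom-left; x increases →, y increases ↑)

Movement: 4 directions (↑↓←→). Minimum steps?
8
(one shortest path: (1, 4) → (2, 4) → (2, 3) → (2, 2) → (2, 1) → (2, 0) → (3, 0) → (4, 0) → (5, 0))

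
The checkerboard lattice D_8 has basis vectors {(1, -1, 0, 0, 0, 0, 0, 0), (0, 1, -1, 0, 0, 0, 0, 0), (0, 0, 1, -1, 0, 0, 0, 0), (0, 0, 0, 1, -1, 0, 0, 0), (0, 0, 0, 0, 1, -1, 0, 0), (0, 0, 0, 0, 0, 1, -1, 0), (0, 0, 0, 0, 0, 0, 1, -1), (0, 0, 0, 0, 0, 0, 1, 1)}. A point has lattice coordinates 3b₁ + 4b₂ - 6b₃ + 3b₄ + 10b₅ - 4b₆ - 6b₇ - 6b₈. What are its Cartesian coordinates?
(3, 1, -10, 9, 7, -14, -8, 0)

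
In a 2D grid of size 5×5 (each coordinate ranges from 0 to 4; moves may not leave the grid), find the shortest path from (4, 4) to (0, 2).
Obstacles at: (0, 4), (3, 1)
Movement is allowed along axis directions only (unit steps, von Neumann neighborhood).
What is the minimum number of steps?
6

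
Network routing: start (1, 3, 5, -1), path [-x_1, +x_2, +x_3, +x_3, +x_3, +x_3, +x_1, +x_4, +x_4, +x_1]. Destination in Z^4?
(2, 4, 9, 1)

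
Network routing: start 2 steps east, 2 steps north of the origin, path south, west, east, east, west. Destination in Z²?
(2, 1)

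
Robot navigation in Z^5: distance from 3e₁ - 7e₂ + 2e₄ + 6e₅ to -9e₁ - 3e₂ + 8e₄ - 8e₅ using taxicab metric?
36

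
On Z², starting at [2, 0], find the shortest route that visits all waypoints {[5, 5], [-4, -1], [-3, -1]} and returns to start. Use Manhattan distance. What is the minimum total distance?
30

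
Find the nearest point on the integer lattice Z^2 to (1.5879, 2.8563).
(2, 3)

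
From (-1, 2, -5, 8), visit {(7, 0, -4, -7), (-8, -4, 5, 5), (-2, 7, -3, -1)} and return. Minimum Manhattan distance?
106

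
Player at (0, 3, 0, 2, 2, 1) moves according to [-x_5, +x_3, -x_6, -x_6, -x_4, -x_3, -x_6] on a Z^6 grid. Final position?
(0, 3, 0, 1, 1, -2)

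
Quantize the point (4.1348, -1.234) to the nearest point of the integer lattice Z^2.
(4, -1)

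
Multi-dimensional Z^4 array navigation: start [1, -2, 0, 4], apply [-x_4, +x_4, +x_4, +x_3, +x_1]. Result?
(2, -2, 1, 5)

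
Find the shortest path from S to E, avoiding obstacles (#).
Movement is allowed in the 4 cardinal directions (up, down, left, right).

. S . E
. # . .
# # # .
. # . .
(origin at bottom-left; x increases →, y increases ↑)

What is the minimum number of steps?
2
(one shortest path: (1, 3) → (2, 3) → (3, 3))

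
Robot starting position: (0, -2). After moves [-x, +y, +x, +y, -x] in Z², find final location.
(-1, 0)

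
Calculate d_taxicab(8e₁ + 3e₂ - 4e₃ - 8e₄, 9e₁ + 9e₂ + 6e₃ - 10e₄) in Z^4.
19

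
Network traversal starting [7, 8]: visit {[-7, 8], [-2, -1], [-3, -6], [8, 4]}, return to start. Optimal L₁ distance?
58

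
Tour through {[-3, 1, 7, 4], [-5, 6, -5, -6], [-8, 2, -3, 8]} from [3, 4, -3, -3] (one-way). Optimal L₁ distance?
58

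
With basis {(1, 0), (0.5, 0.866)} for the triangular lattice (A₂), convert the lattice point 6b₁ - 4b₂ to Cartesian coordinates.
(4, -3.464)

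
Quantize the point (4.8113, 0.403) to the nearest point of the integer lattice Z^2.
(5, 0)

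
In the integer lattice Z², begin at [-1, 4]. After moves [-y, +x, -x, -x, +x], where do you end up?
(-1, 3)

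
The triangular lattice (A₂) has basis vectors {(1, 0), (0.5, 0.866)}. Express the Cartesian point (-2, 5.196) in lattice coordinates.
-5b₁ + 6b₂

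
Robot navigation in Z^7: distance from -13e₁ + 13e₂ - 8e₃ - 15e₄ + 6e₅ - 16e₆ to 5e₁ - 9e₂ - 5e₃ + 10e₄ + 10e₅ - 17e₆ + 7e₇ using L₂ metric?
38.833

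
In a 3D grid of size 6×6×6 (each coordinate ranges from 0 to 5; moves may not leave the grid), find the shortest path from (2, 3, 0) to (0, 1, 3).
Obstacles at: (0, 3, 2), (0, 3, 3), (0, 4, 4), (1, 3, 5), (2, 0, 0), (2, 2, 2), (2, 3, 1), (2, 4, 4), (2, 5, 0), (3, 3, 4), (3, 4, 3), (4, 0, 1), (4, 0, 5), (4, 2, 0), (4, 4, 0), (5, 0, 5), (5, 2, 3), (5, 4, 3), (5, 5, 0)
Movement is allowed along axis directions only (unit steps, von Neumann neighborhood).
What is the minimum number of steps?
7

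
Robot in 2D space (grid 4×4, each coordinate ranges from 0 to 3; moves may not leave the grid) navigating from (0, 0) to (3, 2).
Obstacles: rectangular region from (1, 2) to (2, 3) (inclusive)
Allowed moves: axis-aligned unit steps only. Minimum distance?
5
(one shortest path: (0, 0) → (1, 0) → (2, 0) → (3, 0) → (3, 1) → (3, 2))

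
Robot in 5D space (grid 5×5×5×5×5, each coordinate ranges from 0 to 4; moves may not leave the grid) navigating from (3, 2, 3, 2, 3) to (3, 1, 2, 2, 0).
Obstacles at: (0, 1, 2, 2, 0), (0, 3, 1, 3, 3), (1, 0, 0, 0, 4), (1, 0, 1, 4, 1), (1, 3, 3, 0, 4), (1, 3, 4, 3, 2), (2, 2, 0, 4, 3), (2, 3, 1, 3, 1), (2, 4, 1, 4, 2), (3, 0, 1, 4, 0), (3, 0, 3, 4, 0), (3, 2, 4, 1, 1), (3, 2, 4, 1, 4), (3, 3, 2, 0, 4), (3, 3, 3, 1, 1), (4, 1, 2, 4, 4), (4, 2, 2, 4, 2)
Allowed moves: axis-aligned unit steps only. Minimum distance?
5
(one shortest path: (3, 2, 3, 2, 3) → (3, 1, 3, 2, 3) → (3, 1, 2, 2, 3) → (3, 1, 2, 2, 2) → (3, 1, 2, 2, 1) → (3, 1, 2, 2, 0))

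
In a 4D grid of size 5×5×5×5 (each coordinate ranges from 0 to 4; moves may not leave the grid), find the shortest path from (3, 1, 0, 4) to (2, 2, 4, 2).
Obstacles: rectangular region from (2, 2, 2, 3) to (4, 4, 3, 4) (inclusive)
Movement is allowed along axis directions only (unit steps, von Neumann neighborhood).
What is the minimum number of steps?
8
(one shortest path: (3, 1, 0, 4) → (2, 1, 0, 4) → (2, 2, 0, 4) → (2, 2, 1, 4) → (2, 2, 1, 3) → (2, 2, 1, 2) → (2, 2, 2, 2) → (2, 2, 3, 2) → (2, 2, 4, 2))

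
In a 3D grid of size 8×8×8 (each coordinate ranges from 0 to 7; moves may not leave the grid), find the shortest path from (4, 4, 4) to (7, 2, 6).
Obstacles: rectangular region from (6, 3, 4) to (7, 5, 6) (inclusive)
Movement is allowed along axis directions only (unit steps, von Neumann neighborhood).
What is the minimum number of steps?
7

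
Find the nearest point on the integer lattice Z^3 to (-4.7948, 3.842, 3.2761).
(-5, 4, 3)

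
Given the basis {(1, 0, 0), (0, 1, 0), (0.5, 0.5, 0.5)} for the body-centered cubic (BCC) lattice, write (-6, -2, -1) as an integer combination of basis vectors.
-5b₁ - b₂ - 2b₃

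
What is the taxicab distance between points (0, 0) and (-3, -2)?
5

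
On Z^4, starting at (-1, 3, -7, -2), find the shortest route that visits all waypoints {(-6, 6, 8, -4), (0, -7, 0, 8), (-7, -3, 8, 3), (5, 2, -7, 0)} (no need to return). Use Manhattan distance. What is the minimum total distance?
79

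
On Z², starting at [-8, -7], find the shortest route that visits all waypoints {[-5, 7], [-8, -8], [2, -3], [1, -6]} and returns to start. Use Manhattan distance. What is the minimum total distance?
50
(one optimal route: (-8, -7) → (-5, 7) → (2, -3) → (1, -6) → (-8, -8) → (-8, -7))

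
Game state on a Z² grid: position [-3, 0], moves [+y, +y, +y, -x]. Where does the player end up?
(-4, 3)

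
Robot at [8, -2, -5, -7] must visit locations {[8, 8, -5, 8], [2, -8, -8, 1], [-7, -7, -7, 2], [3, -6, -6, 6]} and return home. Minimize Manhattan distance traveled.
98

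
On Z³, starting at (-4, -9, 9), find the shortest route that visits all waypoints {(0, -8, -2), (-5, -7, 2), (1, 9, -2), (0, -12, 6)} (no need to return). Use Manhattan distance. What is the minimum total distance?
52
(one optimal route: (-4, -9, 9) → (0, -12, 6) → (-5, -7, 2) → (0, -8, -2) → (1, 9, -2))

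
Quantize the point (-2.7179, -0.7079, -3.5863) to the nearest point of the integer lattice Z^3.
(-3, -1, -4)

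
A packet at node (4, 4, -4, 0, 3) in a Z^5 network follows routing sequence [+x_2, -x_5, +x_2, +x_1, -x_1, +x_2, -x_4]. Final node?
(4, 7, -4, -1, 2)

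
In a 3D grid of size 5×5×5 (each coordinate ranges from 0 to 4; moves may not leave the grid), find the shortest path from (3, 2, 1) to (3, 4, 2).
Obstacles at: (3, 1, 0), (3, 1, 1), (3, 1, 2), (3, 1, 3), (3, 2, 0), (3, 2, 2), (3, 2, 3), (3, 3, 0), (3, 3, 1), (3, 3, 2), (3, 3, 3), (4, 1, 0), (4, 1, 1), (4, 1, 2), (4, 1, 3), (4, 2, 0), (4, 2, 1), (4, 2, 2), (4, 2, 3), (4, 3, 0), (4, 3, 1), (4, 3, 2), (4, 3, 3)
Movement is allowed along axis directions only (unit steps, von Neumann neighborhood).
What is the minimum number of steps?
5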